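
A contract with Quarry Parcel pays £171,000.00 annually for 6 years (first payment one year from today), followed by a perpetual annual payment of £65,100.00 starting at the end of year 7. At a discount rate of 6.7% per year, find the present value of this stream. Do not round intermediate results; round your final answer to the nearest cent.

PV of 6-year annuity: £171,000.00 × [1 − (1+0.067)^−6] / 0.067 = 822682.15735
Perpetuity value at year 6: £65,100.00 / 0.067 = 971641.79104
PV of perpetuity: 971641.79104 / (1+0.067)^6 = 658445.25044
Total PV = 822682.15735 + 658445.25044 = 1481127.40779

£1481127.41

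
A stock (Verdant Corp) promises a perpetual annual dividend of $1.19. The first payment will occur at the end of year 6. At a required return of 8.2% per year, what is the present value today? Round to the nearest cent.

Value at end of year 5: C / r = $1.19 / 0.082 = $14.5122
Discount to today: PV = $14.5122 / (1 + 0.082)^5 = $14.5122 / 1.482983 = $9.79

$9.79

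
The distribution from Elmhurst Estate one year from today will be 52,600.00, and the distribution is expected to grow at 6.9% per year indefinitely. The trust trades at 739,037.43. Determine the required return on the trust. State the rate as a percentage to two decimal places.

P = D₁/(r − g) ⇒ r = D₁/P + g = 52,600.0000/739,037.43 + 0.069 = 0.071174 + 0.069 = 0.140174

14.02%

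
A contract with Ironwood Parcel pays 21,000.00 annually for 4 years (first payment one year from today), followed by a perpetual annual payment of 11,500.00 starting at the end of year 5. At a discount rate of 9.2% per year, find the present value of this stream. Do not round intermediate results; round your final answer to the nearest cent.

155642.71

PV of 4-year annuity: 21,000.00 × [1 − (1+0.092)^−4] / 0.092 = 67736.52183
Perpetuity value at year 4: 11,500.00 / 0.092 = 125000.00000
PV of perpetuity: 125000.00000 / (1+0.092)^4 = 87906.19043
Total PV = 67736.52183 + 87906.19043 = 155642.71226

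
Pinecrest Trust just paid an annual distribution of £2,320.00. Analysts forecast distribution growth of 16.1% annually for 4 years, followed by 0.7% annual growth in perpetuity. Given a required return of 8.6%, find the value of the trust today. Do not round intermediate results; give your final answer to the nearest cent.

D_1 = 2693.52000
D_2 = 3127.17672
D_3 = 3630.65217
D_4 = 4215.18717
Terminal value at year 4: TV = D_4×(1+g_2)/(r−g_2) = 4244.69348/0.079 = 53730.29724
P_0 = D_1/(1+r)^1 + D_2/(1+r)^2 + D_3/(1+r)^3 + D_4/(1+r)^4 + TV/(1+r)^4
    = 2480.22099 + 2651.50697 + 2834.62210 + 3030.38329 + 38627.79715 = 49624.53051

£49624.53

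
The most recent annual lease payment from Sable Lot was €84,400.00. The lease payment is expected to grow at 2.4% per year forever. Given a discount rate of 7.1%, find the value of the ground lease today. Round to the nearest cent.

D₁ = D₀ × (1 + g) = €84,400.00 × 1.024 = €86,425.6000
Growing perpetuity: P = D₁ / (r − g) = €86,425.6000 / (0.071 − 0.024) = €1,838,842.55

€1838842.55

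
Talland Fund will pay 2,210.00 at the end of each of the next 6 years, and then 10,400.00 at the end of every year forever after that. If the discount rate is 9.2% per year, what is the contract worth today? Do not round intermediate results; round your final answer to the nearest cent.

76521.85

PV of 6-year annuity: 2,210.00 × [1 − (1+0.092)^−6] / 0.092 = 9855.04177
Perpetuity value at year 6: 10,400.00 / 0.092 = 113043.47826
PV of perpetuity: 113043.47826 / (1+0.092)^6 = 66666.81108
Total PV = 9855.04177 + 66666.81108 = 76521.85286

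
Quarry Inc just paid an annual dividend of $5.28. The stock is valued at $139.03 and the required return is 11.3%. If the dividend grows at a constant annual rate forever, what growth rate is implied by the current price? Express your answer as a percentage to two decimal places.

P = D₀(1+g)/(r−g) ⇒ P(r−g) = D₀(1+g) ⇒ g(P+D₀) = P·r − D₀
g = (P·r − D₀)/(P + D₀) = ($139.03×0.113 − $5.28) / ($139.03 + $5.28) = 0.072278

7.23%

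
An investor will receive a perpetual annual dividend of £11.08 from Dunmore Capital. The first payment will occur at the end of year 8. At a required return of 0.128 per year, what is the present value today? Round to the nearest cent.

£37.25

Value at end of year 7: C / r = £11.08 / 0.128 = £86.5625
Discount to today: PV = £86.5625 / (1 + 0.128)^7 = £86.5625 / 2.323612 = £37.25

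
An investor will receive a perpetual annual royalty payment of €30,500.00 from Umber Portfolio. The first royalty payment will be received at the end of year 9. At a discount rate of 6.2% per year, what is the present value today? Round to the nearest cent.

€304026.90

Value at end of year 8: C / r = €30,500.00 / 0.062 = €491,935.4839
Discount to today: PV = €491,935.4839 / (1 + 0.062)^8 = €491,935.4839 / 1.618066 = €304,026.90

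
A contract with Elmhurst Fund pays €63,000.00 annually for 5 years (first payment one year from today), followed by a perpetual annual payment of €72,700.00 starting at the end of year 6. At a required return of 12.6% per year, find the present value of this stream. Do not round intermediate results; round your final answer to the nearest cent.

PV of 5-year annuity: €63,000.00 × [1 − (1+0.126)^−5] / 0.126 = 223765.41515
Perpetuity value at year 5: €72,700.00 / 0.126 = 576984.12698
PV of perpetuity: 576984.12698 / (1+0.126)^5 = 318765.94157
Total PV = 223765.41515 + 318765.94157 = 542531.35672

€542531.36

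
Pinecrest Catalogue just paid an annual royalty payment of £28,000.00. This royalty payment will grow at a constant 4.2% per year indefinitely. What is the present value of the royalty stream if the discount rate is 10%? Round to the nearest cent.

£503034.48

D₁ = D₀ × (1 + g) = £28,000.00 × 1.042 = £29,176.0000
Growing perpetuity: P = D₁ / (r − g) = £29,176.0000 / (0.1 − 0.042) = £503,034.48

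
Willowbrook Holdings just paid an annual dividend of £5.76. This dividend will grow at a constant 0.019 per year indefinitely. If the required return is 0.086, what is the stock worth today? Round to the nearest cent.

D₁ = D₀ × (1 + g) = £5.76 × 1.019 = £5.8694
Growing perpetuity: P = D₁ / (r − g) = £5.8694 / (0.086 − 0.019) = £87.60

£87.60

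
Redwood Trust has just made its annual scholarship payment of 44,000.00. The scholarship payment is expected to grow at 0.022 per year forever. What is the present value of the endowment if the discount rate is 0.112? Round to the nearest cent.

499644.44

D₁ = D₀ × (1 + g) = 44,000.00 × 1.022 = 44,968.0000
Growing perpetuity: P = D₁ / (r − g) = 44,968.0000 / (0.112 − 0.022) = 499,644.44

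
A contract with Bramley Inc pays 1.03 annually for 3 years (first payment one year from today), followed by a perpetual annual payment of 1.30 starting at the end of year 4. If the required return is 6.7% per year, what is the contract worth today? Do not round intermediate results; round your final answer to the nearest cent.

PV of 3-year annuity: 1.03 × [1 − (1+0.067)^−3] / 0.067 = 2.71793
Perpetuity value at year 3: 1.30 / 0.067 = 19.40299
PV of perpetuity: 19.40299 / (1+0.067)^3 = 15.97259
Total PV = 2.71793 + 15.97259 = 18.69052

18.69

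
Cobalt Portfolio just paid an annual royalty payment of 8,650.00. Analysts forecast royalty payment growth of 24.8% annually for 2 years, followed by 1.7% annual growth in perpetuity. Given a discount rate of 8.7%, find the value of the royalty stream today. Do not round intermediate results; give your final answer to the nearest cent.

D_1 = 10795.20000
D_2 = 13472.40960
Terminal value at year 2: TV = D_2×(1+g_2)/(r−g_2) = 13701.44056/0.07 = 195734.86519
P_0 = D_1/(1+r)^1 + D_2/(1+r)^2 + TV/(1+r)^2
    = 9931.18675 + 11402.13530 + 165656.73709 = 186990.05914

186990.06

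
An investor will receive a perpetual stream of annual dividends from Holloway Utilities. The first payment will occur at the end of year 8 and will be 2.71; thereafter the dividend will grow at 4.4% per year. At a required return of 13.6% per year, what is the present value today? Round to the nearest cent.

12.07

Value at end of year 7: C₁ / (r − g) = 2.71 / (0.136 − 0.044) = 29.4565
Discount to today: PV = 29.4565 / (1 + 0.136)^7 = 29.4565 / 2.441453 = 12.07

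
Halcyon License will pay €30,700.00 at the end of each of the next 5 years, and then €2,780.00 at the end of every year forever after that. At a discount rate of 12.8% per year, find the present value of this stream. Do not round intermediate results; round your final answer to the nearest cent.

€120400.96

PV of 5-year annuity: €30,700.00 × [1 − (1+0.128)^−5] / 0.128 = 108508.01539
Perpetuity value at year 5: €2,780.00 / 0.128 = 21718.75000
PV of perpetuity: 21718.75000 / (1+0.128)^5 = 11892.94274
Total PV = 108508.01539 + 11892.94274 = 120400.95814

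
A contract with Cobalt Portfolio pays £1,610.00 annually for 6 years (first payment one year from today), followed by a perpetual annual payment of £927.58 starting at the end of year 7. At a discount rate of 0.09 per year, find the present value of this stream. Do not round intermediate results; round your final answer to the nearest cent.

PV of 6-year annuity: £1,610.00 × [1 − (1+0.09)^−6] / 0.09 = 7222.32893
Perpetuity value at year 6: £927.58 / 0.09 = 10306.44444
PV of perpetuity: 10306.44444 / (1+0.09)^6 = 6145.39608
Total PV = 7222.32893 + 6145.39608 = 13367.72501

£13367.73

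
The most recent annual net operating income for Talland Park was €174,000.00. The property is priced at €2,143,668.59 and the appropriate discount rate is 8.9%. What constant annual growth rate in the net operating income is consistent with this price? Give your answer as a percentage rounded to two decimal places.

P = D₀(1+g)/(r−g) ⇒ P(r−g) = D₀(1+g) ⇒ g(P+D₀) = P·r − D₀
g = (P·r − D₀)/(P + D₀) = (€2,143,668.59×0.089 − €174,000.00) / (€2,143,668.59 + €174,000.00) = 0.007243

0.72%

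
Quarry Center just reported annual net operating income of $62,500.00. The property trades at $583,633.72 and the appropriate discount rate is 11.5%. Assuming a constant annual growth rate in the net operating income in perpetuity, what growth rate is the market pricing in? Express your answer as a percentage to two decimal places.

0.71%

P = D₀(1+g)/(r−g) ⇒ P(r−g) = D₀(1+g) ⇒ g(P+D₀) = P·r − D₀
g = (P·r − D₀)/(P + D₀) = ($583,633.72×0.115 − $62,500.00) / ($583,633.72 + $62,500.00) = 0.007147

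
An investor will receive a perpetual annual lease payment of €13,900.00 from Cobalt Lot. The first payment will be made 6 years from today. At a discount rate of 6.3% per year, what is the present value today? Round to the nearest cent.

Value at end of year 5: C / r = €13,900.00 / 0.063 = €220,634.9206
Discount to today: PV = €220,634.9206 / (1 + 0.063)^5 = €220,634.9206 / 1.357270 = €162,557.84

€162557.84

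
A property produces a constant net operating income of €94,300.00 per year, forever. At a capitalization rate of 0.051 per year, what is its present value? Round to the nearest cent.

Level perpetuity: PV = C / r = €94,300.00 / 0.051 = €1,849,019.61

€1849019.61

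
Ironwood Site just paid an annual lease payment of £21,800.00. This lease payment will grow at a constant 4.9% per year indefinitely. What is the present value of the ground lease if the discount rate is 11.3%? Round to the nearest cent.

£357315.63

D₁ = D₀ × (1 + g) = £21,800.00 × 1.049 = £22,868.2000
Growing perpetuity: P = D₁ / (r − g) = £22,868.2000 / (0.113 − 0.049) = £357,315.63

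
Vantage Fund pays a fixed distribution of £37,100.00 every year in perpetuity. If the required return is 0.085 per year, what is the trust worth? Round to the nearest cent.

£436470.59

Level perpetuity: PV = C / r = £37,100.00 / 0.085 = £436,470.59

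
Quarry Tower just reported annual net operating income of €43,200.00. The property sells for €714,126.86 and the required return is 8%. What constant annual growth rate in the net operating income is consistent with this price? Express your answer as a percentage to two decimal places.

P = D₀(1+g)/(r−g) ⇒ P(r−g) = D₀(1+g) ⇒ g(P+D₀) = P·r − D₀
g = (P·r − D₀)/(P + D₀) = (€714,126.86×0.08 − €43,200.00) / (€714,126.86 + €43,200.00) = 0.018394

1.84%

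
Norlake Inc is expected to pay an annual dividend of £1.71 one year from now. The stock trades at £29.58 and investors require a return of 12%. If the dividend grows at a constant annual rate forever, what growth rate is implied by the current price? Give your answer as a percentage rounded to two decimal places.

P = D₁/(r−g) ⇒ g = r − D₁/P = 0.12 − £1.71/£29.58 = 0.062191

6.22%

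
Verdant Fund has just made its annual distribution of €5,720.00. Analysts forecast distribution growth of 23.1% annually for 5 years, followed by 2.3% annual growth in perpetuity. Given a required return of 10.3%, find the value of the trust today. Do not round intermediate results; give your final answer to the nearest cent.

€166884.74

D_1 = 7041.32000
D_2 = 8667.86492
D_3 = 10670.14172
D_4 = 13134.94445
D_5 = 16169.11662
Terminal value at year 5: TV = D_5×(1+g_2)/(r−g_2) = 16541.00630/0.08 = 206762.57880
P_0 = D_1/(1+r)^1 + D_2/(1+r)^2 + D_3/(1+r)^3 + D_4/(1+r)^4 + D_5/(1+r)^5 + TV/(1+r)^5
    = 6383.78966 + 7124.61022 + 7951.40089 + 8874.13826 + 9903.95666 + 126646.84581 = 166884.74151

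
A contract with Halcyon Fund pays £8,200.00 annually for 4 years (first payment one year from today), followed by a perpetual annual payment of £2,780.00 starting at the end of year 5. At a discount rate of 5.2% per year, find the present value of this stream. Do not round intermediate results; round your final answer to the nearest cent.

PV of 4-year annuity: £8,200.00 × [1 − (1+0.052)^−4] / 0.052 = 28942.21527
Perpetuity value at year 4: £2,780.00 / 0.052 = 53461.53846
PV of perpetuity: 53461.53846 / (1+0.052)^4 = 43649.42158
Total PV = 28942.21527 + 43649.42158 = 72591.63685

£72591.64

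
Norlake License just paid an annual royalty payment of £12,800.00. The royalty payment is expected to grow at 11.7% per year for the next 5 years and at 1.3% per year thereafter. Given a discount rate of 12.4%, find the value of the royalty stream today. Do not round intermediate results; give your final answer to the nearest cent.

D_1 = 14297.60000
D_2 = 15970.41920
D_3 = 17838.95825
D_4 = 19926.11636
D_5 = 22257.47198
Terminal value at year 5: TV = D_5×(1+g_2)/(r−g_2) = 22546.81911/0.111 = 203124.49650
P_0 = D_1/(1+r)^1 + D_2/(1+r)^2 + D_3/(1+r)^3 + D_4/(1+r)^4 + D_5/(1+r)^5 + TV/(1+r)^5
    = 12720.28470 + 12641.06584 + 12562.34034 + 12484.10513 + 12406.35714 + 113221.98005 = 176036.13320

£176036.13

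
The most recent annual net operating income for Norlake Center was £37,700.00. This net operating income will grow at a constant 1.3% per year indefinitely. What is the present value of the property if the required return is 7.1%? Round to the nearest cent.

£658450.00

D₁ = D₀ × (1 + g) = £37,700.00 × 1.013 = £38,190.1000
Growing perpetuity: P = D₁ / (r − g) = £38,190.1000 / (0.071 − 0.013) = £658,450.00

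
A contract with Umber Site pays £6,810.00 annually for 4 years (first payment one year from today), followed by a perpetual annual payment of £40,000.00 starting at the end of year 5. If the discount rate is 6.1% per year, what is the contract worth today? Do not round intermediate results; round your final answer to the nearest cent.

£540993.71

PV of 4-year annuity: £6,810.00 × [1 − (1+0.061)^−4] / 0.061 = 23543.43522
Perpetuity value at year 4: £40,000.00 / 0.061 = 655737.70492
PV of perpetuity: 655737.70492 / (1+0.061)^4 = 517450.27336
Total PV = 23543.43522 + 517450.27336 = 540993.70858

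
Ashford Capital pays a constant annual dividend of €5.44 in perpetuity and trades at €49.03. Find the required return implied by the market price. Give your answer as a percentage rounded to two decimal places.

P = C/r ⇒ r = C/P = €5.44/€49.03 = 0.110952

11.10%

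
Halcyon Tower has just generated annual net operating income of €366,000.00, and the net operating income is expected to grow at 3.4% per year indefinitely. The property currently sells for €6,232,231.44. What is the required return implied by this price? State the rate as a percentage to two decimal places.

9.47%

D₁ = €366,000.00 × 1.034 = €378,444.0000
P = D₁/(r − g) ⇒ r = D₁/P + g = €378,444.0000/€6,232,231.44 + 0.034 = 0.060724 + 0.034 = 0.094724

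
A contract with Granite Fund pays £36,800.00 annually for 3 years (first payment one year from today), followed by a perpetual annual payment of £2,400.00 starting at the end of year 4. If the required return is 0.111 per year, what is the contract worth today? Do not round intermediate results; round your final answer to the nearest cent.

PV of 3-year annuity: £36,800.00 × [1 − (1+0.111)^−3] / 0.111 = 89772.52460
Perpetuity value at year 3: £2,400.00 / 0.111 = 21621.62162
PV of perpetuity: 21621.62162 / (1+0.111)^3 = 15766.89176
Total PV = 89772.52460 + 15766.89176 = 105539.41635

£105539.42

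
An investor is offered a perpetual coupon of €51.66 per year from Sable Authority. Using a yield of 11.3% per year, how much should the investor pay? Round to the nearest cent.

€457.17

Level perpetuity: PV = C / r = €51.66 / 0.113 = €457.17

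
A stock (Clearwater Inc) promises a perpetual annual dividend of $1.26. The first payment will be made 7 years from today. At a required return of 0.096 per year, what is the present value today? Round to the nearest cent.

$7.57

Value at end of year 6: C / r = $1.26 / 0.096 = $13.1250
Discount to today: PV = $13.1250 / (1 + 0.096)^6 = $13.1250 / 1.733258 = $7.57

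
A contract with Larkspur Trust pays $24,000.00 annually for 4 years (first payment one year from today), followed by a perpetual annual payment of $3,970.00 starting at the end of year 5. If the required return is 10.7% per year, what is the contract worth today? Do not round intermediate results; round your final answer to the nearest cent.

PV of 4-year annuity: $24,000.00 × [1 − (1+0.107)^−4] / 0.107 = 74938.14525
Perpetuity value at year 4: $3,970.00 / 0.107 = 37102.80374
PV of perpetuity: 37102.80374 / (1+0.107)^4 = 24706.78554
Total PV = 74938.14525 + 24706.78554 = 99644.93080

$99644.93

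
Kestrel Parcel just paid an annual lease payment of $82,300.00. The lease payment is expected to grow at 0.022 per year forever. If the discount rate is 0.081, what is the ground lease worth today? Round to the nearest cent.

D₁ = D₀ × (1 + g) = $82,300.00 × 1.022 = $84,110.6000
Growing perpetuity: P = D₁ / (r − g) = $84,110.6000 / (0.081 − 0.022) = $1,425,603.39

$1425603.39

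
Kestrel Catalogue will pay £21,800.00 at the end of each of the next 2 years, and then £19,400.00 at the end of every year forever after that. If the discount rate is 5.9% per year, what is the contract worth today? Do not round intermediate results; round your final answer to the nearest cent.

£333219.88

PV of 2-year annuity: £21,800.00 × [1 − (1+0.059)^−2] / 0.059 = 40024.03964
Perpetuity value at year 2: £19,400.00 / 0.059 = 328813.55932
PV of perpetuity: 328813.55932 / (1+0.059)^2 = 293195.83597
Total PV = 40024.03964 + 293195.83597 = 333219.87561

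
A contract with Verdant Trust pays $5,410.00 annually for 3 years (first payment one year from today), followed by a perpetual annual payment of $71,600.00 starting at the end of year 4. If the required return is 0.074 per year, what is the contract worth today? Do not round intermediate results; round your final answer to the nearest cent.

$795125.76

PV of 3-year annuity: $5,410.00 × [1 − (1+0.074)^−3] / 0.074 = 14094.42758
Perpetuity value at year 3: $71,600.00 / 0.074 = 967567.56757
PV of perpetuity: 967567.56757 / (1+0.074)^3 = 781031.33563
Total PV = 14094.42758 + 781031.33563 = 795125.76321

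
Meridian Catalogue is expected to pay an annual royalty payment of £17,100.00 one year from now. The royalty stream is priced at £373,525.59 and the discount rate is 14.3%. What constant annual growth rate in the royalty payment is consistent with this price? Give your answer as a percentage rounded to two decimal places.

9.72%

P = D₁/(r−g) ⇒ g = r − D₁/P = 0.143 − £17,100.00/£373,525.59 = 0.097220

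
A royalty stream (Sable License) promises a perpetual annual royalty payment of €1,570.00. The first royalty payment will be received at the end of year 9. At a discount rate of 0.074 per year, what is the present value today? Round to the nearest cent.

Value at end of year 8: C / r = €1,570.00 / 0.074 = €21,216.2162
Discount to today: PV = €21,216.2162 / (1 + 0.074)^8 = €21,216.2162 / 1.770249 = €11,984.88

€11984.88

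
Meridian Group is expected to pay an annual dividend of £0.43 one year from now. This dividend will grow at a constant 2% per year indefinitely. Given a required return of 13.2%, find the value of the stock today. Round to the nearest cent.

£3.84

Growing perpetuity: P = D₁ / (r − g) = £0.4300 / (0.132 − 0.02) = £3.84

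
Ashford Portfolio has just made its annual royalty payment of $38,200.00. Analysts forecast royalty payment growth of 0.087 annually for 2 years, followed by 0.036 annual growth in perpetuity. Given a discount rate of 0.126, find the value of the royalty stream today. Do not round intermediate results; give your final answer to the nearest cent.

$482268.03

D_1 = 41523.40000
D_2 = 45135.93580
Terminal value at year 2: TV = D_2×(1+g_2)/(r−g_2) = 46760.82949/0.09 = 519564.77210
P_0 = D_1/(1+r)^1 + D_2/(1+r)^2 + TV/(1+r)^2
    = 36876.90941 + 35599.64523 + 409791.47180 = 482268.02645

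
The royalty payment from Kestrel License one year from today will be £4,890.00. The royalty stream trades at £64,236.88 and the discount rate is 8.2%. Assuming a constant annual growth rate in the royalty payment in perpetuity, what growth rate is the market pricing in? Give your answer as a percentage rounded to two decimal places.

0.59%

P = D₁/(r−g) ⇒ g = r − D₁/P = 0.082 − £4,890.00/£64,236.88 = 0.005876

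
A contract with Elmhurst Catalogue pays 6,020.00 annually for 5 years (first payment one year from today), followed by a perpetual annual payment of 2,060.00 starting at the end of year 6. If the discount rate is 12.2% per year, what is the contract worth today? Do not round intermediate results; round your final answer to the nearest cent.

31089.71

PV of 5-year annuity: 6,020.00 × [1 − (1+0.122)^−5] / 0.122 = 21593.66239
Perpetuity value at year 5: 2,060.00 / 0.122 = 16885.24590
PV of perpetuity: 16885.24590 / (1+0.122)^5 = 9496.05246
Total PV = 21593.66239 + 9496.05246 = 31089.71485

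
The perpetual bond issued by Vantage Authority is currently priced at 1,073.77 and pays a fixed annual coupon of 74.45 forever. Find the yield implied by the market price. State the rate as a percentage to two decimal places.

6.93%

P = C/r ⇒ r = C/P = 74.45/1,073.77 = 0.069335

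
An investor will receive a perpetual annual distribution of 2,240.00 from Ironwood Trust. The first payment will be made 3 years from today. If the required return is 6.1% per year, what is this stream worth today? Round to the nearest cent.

32620.26

Value at end of year 2: C / r = 2,240.00 / 0.061 = 36,721.3115
Discount to today: PV = 36,721.3115 / (1 + 0.061)^2 = 36,721.3115 / 1.125721 = 32,620.26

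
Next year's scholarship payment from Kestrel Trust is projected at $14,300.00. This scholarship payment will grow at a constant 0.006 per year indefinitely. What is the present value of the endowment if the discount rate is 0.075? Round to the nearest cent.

Growing perpetuity: P = D₁ / (r − g) = $14,300.0000 / (0.075 − 0.006) = $207,246.38

$207246.38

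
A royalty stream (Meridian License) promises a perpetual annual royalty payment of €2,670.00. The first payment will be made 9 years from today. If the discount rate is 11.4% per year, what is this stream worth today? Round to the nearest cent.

€9874.72

Value at end of year 8: C / r = €2,670.00 / 0.114 = €23,421.0526
Discount to today: PV = €23,421.0526 / (1 + 0.114)^8 = €23,421.0526 / 2.371819 = €9,874.72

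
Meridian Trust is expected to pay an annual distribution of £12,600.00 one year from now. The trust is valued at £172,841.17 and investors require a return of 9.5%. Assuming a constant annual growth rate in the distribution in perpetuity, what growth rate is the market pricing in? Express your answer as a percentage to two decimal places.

2.21%

P = D₁/(r−g) ⇒ g = r − D₁/P = 0.095 − £12,600.00/£172,841.17 = 0.022101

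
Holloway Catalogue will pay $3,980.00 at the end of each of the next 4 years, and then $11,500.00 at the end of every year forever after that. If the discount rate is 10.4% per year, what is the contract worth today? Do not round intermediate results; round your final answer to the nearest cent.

PV of 4-year annuity: $3,980.00 × [1 − (1+0.104)^−4] / 0.104 = 12507.59479
Perpetuity value at year 4: $11,500.00 / 0.104 = 110576.92308
PV of perpetuity: 110576.92308 / (1+0.104)^4 = 74436.88788
Total PV = 12507.59479 + 74436.88788 = 86944.48267

$86944.48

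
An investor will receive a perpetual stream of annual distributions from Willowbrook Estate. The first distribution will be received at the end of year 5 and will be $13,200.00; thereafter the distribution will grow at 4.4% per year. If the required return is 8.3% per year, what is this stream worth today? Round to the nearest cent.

Value at end of year 4: C₁ / (r − g) = $13,200.00 / (0.083 − 0.044) = $338,461.5385
Discount to today: PV = $338,461.5385 / (1 + 0.083)^4 = $338,461.5385 / 1.375669 = $246,034.21

$246034.21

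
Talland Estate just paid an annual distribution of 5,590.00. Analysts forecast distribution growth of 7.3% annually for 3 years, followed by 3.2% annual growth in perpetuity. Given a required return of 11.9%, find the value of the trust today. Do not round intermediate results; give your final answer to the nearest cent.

D_1 = 5998.07000
D_2 = 6435.92911
D_3 = 6905.75194
Terminal value at year 3: TV = D_3×(1+g_2)/(r−g_2) = 7126.73600/0.087 = 81916.50571
P_0 = D_1/(1+r)^1 + D_2/(1+r)^2 + D_3/(1+r)^3 + TV/(1+r)^3
    = 5360.20554 + 5139.85750 + 4928.56756 + 58463.00830 = 73891.63891

73891.64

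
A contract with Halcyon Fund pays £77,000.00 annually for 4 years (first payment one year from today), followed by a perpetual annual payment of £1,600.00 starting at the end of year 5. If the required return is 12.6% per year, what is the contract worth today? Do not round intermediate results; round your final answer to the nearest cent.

PV of 4-year annuity: £77,000.00 × [1 − (1+0.126)^−4] / 0.126 = 230950.93689
Perpetuity value at year 4: £1,600.00 / 0.126 = 12698.41270
PV of perpetuity: 12698.41270 / (1+0.126)^4 = 7899.43219
Total PV = 230950.93689 + 7899.43219 = 238850.36908

£238850.37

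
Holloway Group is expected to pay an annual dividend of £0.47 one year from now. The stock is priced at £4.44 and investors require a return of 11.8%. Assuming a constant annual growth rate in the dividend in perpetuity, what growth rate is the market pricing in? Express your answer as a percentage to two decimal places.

1.21%

P = D₁/(r−g) ⇒ g = r − D₁/P = 0.118 − £0.47/£4.44 = 0.012144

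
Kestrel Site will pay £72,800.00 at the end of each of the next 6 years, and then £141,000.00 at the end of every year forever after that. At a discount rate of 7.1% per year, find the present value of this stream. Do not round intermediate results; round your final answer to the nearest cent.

PV of 6-year annuity: £72,800.00 × [1 − (1+0.071)^−6] / 0.071 = 345935.43142
Perpetuity value at year 6: £141,000.00 / 0.071 = 1985915.49296
PV of perpetuity: 1985915.49296 / (1+0.071)^6 = 1315903.18760
Total PV = 345935.43142 + 1315903.18760 = 1661838.61902

£1661838.62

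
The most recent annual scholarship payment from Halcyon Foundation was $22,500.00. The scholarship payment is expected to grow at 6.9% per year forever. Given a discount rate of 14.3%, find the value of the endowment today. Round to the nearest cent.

$325033.78

D₁ = D₀ × (1 + g) = $22,500.00 × 1.069 = $24,052.5000
Growing perpetuity: P = D₁ / (r − g) = $24,052.5000 / (0.143 − 0.069) = $325,033.78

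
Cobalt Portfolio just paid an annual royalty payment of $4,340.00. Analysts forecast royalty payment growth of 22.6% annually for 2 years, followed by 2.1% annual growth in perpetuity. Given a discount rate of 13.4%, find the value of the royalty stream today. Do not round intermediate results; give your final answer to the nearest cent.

D_1 = 5320.84000
D_2 = 6523.34984
Terminal value at year 2: TV = D_2×(1+g_2)/(r−g_2) = 6660.34019/0.113 = 58941.06360
P_0 = D_1/(1+r)^1 + D_2/(1+r)^2 + TV/(1+r)^2
    = 4692.09877 + 5072.76286 + 45834.43259 = 55599.29422

$55599.29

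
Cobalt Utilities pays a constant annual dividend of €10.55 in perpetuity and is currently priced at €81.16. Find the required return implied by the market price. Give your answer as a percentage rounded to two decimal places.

13.00%

P = C/r ⇒ r = C/P = €10.55/€81.16 = 0.129990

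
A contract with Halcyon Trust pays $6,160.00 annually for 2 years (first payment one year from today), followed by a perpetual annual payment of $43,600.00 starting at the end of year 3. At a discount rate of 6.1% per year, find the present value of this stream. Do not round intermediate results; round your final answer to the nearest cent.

PV of 2-year annuity: $6,160.00 × [1 − (1+0.061)^−2] / 0.061 = 11277.89212
Perpetuity value at year 2: $43,600.00 / 0.061 = 714754.09836
PV of perpetuity: 714754.09836 / (1+0.061)^2 = 634930.05670
Total PV = 11277.89212 + 634930.05670 = 646207.94883

$646207.95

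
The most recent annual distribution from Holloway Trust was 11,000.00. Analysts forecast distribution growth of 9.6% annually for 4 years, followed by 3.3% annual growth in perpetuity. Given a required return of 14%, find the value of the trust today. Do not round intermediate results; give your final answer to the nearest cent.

130641.17

D_1 = 12056.00000
D_2 = 13213.37600
D_3 = 14481.86010
D_4 = 15872.11867
Terminal value at year 4: TV = D_4×(1+g_2)/(r−g_2) = 16395.89858/0.107 = 153232.69702
P_0 = D_1/(1+r)^1 + D_2/(1+r)^2 + D_3/(1+r)^3 + D_4/(1+r)^4 + TV/(1+r)^4
    = 10575.43860 + 10167.26377 + 9774.84307 + 9397.56842 + 90726.05775 = 130641.17161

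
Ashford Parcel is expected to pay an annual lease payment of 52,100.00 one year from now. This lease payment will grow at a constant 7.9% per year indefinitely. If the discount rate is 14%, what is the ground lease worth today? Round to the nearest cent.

854098.36

Growing perpetuity: P = D₁ / (r − g) = 52,100.0000 / (0.14 − 0.079) = 854,098.36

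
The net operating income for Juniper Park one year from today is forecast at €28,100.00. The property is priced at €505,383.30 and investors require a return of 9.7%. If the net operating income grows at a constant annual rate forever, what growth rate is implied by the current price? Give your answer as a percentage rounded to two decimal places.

P = D₁/(r−g) ⇒ g = r − D₁/P = 0.097 − €28,100.00/€505,383.30 = 0.041399

4.14%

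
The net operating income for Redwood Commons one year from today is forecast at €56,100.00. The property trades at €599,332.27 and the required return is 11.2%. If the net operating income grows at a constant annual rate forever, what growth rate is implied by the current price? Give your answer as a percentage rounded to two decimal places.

1.84%

P = D₁/(r−g) ⇒ g = r − D₁/P = 0.112 − €56,100.00/€599,332.27 = 0.018396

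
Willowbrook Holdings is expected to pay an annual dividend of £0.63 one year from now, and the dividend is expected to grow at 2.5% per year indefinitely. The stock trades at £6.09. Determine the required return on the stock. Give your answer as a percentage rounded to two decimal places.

12.84%

P = D₁/(r − g) ⇒ r = D₁/P + g = £0.6300/£6.09 + 0.025 = 0.103448 + 0.025 = 0.128448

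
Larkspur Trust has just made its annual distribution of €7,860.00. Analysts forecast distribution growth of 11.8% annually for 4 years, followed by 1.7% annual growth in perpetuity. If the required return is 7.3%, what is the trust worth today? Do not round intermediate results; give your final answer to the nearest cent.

D_1 = 8787.48000
D_2 = 9824.40264
D_3 = 10983.68215
D_4 = 12279.75665
Terminal value at year 4: TV = D_4×(1+g_2)/(r−g_2) = 12488.51251/0.056 = 223009.15194
P_0 = D_1/(1+r)^1 + D_2/(1+r)^2 + D_3/(1+r)^3 + D_4/(1+r)^4 + TV/(1+r)^4
    = 8189.63653 + 8533.09752 + 8890.96275 + 9263.83631 + 168237.88434 = 203115.41746

€203115.42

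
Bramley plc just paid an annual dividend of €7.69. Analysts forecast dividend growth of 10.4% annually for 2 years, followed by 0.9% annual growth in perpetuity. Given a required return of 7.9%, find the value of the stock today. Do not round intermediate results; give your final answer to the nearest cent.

D_1 = 8.48976
D_2 = 9.37270
Terminal value at year 2: TV = D_2×(1+g_2)/(r−g_2) = 9.45705/0.07 = 135.10070
P_0 = D_1/(1+r)^1 + D_2/(1+r)^2 + TV/(1+r)^2
    = 7.86817 + 8.05048 + 116.04187 = 131.96052

€131.96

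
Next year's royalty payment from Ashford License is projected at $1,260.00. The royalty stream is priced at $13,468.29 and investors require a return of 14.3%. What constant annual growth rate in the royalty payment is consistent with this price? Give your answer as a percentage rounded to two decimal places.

P = D₁/(r−g) ⇒ g = r − D₁/P = 0.143 − $1,260.00/$13,468.29 = 0.049447

4.94%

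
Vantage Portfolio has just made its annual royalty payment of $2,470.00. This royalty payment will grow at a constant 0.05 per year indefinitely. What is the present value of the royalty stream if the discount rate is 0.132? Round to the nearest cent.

D₁ = D₀ × (1 + g) = $2,470.00 × 1.05 = $2,593.5000
Growing perpetuity: P = D₁ / (r − g) = $2,593.5000 / (0.132 − 0.05) = $31,628.05

$31628.05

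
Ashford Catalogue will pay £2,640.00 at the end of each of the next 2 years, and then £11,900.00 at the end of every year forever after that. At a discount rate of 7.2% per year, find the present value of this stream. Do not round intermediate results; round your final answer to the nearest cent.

£148581.83

PV of 2-year annuity: £2,640.00 × [1 − (1+0.072)^−2] / 0.072 = 4759.96881
Perpetuity value at year 2: £11,900.00 / 0.072 = 165277.77778
PV of perpetuity: 165277.77778 / (1+0.072)^2 = 143821.85775
Total PV = 4759.96881 + 143821.85775 = 148581.82656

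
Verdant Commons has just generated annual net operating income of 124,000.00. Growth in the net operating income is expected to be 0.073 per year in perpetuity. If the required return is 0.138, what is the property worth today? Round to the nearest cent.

2046953.85

D₁ = D₀ × (1 + g) = 124,000.00 × 1.073 = 133,052.0000
Growing perpetuity: P = D₁ / (r − g) = 133,052.0000 / (0.138 − 0.073) = 2,046,953.85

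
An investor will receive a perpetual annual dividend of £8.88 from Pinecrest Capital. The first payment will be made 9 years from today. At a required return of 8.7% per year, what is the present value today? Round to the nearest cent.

£52.37

Value at end of year 8: C / r = £8.88 / 0.087 = £102.0690
Discount to today: PV = £102.0690 / (1 + 0.087)^8 = £102.0690 / 1.949110 = £52.37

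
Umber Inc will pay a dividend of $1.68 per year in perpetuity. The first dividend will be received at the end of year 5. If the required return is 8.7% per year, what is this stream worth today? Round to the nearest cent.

$13.83

Value at end of year 4: C / r = $1.68 / 0.087 = $19.3103
Discount to today: PV = $19.3103 / (1 + 0.087)^4 = $19.3103 / 1.396105 = $13.83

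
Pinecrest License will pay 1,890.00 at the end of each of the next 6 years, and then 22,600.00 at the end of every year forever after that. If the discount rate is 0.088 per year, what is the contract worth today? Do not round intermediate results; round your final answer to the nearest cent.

163358.21

PV of 6-year annuity: 1,890.00 × [1 − (1+0.088)^−6] / 0.088 = 8529.18122
Perpetuity value at year 6: 22,600.00 / 0.088 = 256818.18182
PV of perpetuity: 256818.18182 / (1+0.088)^6 = 154829.03067
Total PV = 8529.18122 + 154829.03067 = 163358.21189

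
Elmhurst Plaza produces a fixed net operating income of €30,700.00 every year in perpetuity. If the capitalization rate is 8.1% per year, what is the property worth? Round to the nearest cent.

€379012.35

Level perpetuity: PV = C / r = €30,700.00 / 0.081 = €379,012.35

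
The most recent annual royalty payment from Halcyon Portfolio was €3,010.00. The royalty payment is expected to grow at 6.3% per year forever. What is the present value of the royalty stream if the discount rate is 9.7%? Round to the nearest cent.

D₁ = D₀ × (1 + g) = €3,010.00 × 1.063 = €3,199.6300
Growing perpetuity: P = D₁ / (r − g) = €3,199.6300 / (0.097 − 0.063) = €94,106.76

€94106.76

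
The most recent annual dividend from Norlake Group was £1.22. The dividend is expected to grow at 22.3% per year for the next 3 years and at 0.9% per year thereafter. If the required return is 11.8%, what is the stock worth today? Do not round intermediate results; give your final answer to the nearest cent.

£19.18

D_1 = 1.49206
D_2 = 1.82479
D_3 = 2.23172
Terminal value at year 3: TV = D_3×(1+g_2)/(r−g_2) = 2.25180/0.109 = 20.65874
P_0 = D_1/(1+r)^1 + D_2/(1+r)^2 + D_3/(1+r)^3 + TV/(1+r)^3
    = 1.33458 + 1.45992 + 1.59703 + 14.78354 = 19.17507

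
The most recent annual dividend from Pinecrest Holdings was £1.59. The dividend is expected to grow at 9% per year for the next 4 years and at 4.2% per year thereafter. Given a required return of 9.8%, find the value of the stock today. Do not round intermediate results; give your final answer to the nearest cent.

£34.98

D_1 = 1.73310
D_2 = 1.88908
D_3 = 2.05910
D_4 = 2.24441
Terminal value at year 4: TV = D_4×(1+g_2)/(r−g_2) = 2.33868/0.056 = 41.76215
P_0 = D_1/(1+r)^1 + D_2/(1+r)^2 + D_3/(1+r)^3 + D_4/(1+r)^4 + TV/(1+r)^4
    = 1.57842 + 1.56692 + 1.55550 + 1.54417 + 28.73250 = 34.97750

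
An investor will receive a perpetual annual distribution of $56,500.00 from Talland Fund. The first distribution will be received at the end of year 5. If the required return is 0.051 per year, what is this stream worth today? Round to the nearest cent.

$907961.45

Value at end of year 4: C / r = $56,500.00 / 0.051 = $1,107,843.1373
Discount to today: PV = $1,107,843.1373 / (1 + 0.051)^4 = $1,107,843.1373 / 1.220143 = $907,961.45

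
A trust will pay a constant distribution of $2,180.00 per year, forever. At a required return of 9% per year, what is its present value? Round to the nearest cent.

Level perpetuity: PV = C / r = $2,180.00 / 0.09 = $24,222.22

$24222.22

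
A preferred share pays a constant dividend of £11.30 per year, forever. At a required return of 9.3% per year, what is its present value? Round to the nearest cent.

£121.51

Level perpetuity: PV = C / r = £11.30 / 0.093 = £121.51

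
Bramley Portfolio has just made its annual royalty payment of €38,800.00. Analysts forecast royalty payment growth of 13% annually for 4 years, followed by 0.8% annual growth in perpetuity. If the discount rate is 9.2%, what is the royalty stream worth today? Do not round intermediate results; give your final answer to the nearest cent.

€703050.74

D_1 = 43844.00000
D_2 = 49543.72000
D_3 = 55984.40360
D_4 = 63262.37607
Terminal value at year 4: TV = D_4×(1+g_2)/(r−g_2) = 63768.47508/0.084 = 759148.51282
P_0 = D_1/(1+r)^1 + D_2/(1+r)^2 + D_3/(1+r)^3 + D_4/(1+r)^4 + TV/(1+r)^4
    = 40150.18315 + 41547.35070 + 42993.13762 + 44489.23582 + 533870.82984 = 703050.73714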